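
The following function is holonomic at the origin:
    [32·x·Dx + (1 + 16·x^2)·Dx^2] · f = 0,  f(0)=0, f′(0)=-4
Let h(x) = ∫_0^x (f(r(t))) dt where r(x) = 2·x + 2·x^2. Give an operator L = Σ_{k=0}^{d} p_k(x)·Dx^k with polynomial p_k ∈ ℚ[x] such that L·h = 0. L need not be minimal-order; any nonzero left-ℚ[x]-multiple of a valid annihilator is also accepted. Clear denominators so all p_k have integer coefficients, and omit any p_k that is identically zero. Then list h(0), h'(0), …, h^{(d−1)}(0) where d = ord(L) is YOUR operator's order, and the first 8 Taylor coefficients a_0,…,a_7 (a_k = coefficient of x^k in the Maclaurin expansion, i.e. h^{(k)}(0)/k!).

L = (-2 + 128·x + 512·x^2 + 768·x^3 + 384·x^4)·Dx^2 + (1 + 2·x + 64·x^2 + 256·x^3 + 320·x^4 + 128·x^5)·Dx^3  (order 3).
h: a_k = 0, 0, -4, -8/3, 128/3, 512/5, -15104/15, -97792/21, …
ICs: h(0) = 0, h′(0) = 0, h′′(0) = -8.

f: a_k = 0, -4, 0, 64/3, 0, -1024/5, 0, 16384/7, …
h₀=f(r): pull back L_f along r ⇒ L₀.
Integrate: L := L₀·Dx.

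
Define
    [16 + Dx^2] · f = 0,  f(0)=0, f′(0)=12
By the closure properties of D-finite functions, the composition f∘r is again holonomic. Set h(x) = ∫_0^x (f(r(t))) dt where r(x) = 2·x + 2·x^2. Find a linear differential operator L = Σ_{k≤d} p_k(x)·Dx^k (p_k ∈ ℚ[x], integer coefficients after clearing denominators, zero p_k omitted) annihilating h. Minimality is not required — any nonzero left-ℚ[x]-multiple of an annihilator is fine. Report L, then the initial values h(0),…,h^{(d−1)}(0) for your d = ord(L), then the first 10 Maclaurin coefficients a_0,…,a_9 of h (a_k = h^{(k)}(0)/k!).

L = (64 + 384·x + 768·x^2 + 512·x^3)·Dx - 2·Dx^2 + (1 + 2·x)·Dx^3  (order 3).
h: a_k = 0, 0, 12, 8, -64, -768/5, 128/15, 3840/7, 91136/105, -8192/135, …
ICs: h(0) = 0, h′(0) = 0, h′′(0) = 24.

f: a_k = 0, 12, 0, -32, 0, 128/5, 0, -1024/105, 0, 2048/945, …
f∘r: x↦r, Dx↦Dx/r' in L_f ⇒ L₀.
Integrate: L := L₀·Dx.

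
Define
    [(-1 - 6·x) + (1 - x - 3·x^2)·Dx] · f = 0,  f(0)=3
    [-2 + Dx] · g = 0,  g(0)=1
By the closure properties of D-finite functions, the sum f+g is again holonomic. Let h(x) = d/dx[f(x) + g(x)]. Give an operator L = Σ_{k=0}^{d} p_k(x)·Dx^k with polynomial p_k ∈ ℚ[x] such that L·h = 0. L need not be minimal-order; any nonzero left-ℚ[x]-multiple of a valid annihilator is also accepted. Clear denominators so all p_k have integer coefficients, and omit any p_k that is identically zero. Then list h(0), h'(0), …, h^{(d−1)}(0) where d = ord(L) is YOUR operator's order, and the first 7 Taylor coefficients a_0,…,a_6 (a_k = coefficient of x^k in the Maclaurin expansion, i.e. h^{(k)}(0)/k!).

L = (26 + 268·x + 300·x^2 + 864·x^3 + 324·x^4) + (-19 - 136·x - 196·x^2 - 372·x^3 + 90·x^4 + 108·x^5)·Dx + (3 + x + 23·x^2 - 30·x^3 - 126·x^4 - 54·x^5)·Dx^2  (order 2).
h: a_k = 5, 28, 67, 692/3, 1804/3, 26198/15, 205073/45, …
ICs: h(0) = 5, h′(0) = 28.

f: a_k = 3, 3, 12, 21, 57, 120, 291, …
g: a_k = 1, 2, 2, 4/3, 2/3, 4/15, 4/45, …
Sum ⇒ L₀ = lclm(L_f,L_g) in ℚ(x)⟨Dx⟩.
Derive L from L₀ (diff closure).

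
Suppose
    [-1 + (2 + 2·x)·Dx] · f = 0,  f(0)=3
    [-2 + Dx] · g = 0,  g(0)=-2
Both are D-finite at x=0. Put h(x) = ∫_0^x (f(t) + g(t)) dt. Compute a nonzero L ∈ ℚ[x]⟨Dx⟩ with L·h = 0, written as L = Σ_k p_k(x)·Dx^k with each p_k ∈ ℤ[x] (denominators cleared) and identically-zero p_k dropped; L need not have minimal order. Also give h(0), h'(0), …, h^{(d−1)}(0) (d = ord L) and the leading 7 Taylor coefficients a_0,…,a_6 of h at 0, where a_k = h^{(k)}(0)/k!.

L = (10 + 8·x)·Dx + (-17 - 32·x - 16·x^2)·Dx^2 + (6 + 14·x + 8·x^2)·Dx^3  (order 3).
h: a_k = 0, 1, -5/4, -35/24, -119/192, -557/1920, -1733/23040, …
ICs: h(0) = 0, h′(0) = 1, h′′(0) = -5/2.

f: a_k = 3, 3/2, -3/8, 3/16, -15/128, 21/256, -63/1024, …
g: a_k = -2, -4, -4, -8/3, -4/3, -8/15, -8/45, …
Weyl lclm of L_f,L_g ⇒ L₀ (ord ≤ 2).
∫: right-multiply L₀ by Dx.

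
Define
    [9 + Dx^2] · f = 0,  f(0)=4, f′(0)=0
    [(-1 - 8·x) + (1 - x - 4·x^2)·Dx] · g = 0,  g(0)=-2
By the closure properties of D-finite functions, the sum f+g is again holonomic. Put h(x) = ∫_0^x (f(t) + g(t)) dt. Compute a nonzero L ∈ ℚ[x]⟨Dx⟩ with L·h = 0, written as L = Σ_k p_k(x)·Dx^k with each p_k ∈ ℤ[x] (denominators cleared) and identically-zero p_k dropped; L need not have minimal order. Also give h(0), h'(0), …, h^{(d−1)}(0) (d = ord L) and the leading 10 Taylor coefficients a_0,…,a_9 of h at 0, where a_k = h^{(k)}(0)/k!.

f: a_k = 4, 0, -18, 0, 27/2, 0, -81/20, 0, 729/1120, 0, …
g: a_k = -2, -2, -10, -18, -58, -130, -362, -882, -2330, -5858, …
f+g: L₀ = lclm(L_f,L_g), ord ≤ 2+1.
h=∫h₀ ⇒ L = L₀·Dx.
L = (-567 - 4806·x - 3321·x^2 - 9936·x^3 - 6480·x^4 - 10368·x^5)·Dx + (171 - 117·x - 441·x^2 + 135·x^3 - 540·x^4 - 3888·x^5 - 5184·x^6)·Dx^2 + (-63 - 534·x - 369·x^2 - 1104·x^3 - 720·x^4 - 1152·x^5)·Dx^3 + (19 - 13·x - 49·x^2 + 15·x^3 - 60·x^4 - 432·x^5 - 576·x^6)·Dx^4  (order 4).
h: a_k = 0, 2, -1, -28/3, -9/2, -89/10, -65/3, -7321/140, -441/4, -2608871/10080, …
ICs: h(0) = 0, h′(0) = 2, h′′(0) = -2, h′′′(0) = -56.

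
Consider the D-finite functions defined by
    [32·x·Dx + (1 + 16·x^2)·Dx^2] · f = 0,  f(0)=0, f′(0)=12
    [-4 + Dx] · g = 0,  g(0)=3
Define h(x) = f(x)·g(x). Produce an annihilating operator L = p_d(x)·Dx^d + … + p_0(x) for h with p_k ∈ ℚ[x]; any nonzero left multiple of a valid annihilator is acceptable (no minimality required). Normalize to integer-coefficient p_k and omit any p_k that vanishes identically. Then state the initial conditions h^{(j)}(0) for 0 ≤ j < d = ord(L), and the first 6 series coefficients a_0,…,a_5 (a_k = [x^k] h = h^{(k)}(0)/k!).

L = (16 - 128·x + 256·x^2) + (-8 + 32·x - 128·x^2)·Dx + (1 + 16·x^2)·Dx^2  (order 2).
h: a_k = 0, 36, 144, 96, -384, 3456/5, …
ICs: h(0) = 0, h′(0) = 36.

f: a_k = 0, 12, 0, -64, 0, 3072/5, …
g: a_k = 3, 12, 24, 32, 32, 128/5, …
Sym-product of L_f,L_g gives L₀ (≤ ord 2).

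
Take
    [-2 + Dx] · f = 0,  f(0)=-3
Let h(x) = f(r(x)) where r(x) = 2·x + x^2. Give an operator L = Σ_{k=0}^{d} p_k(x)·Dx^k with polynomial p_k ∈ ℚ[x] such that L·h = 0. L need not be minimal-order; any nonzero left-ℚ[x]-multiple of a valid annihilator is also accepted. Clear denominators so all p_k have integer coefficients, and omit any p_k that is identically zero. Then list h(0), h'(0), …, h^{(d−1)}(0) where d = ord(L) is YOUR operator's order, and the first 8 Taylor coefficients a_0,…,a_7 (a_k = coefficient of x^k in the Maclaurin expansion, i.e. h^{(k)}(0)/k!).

L = (-4 - 4·x) + Dx  (order 1).
h: a_k = -3, -12, -30, -56, -86, -568/5, -1996/15, -2960/21, …
ICs: h(0) = -3.

f: a_k = -3, -6, -6, -4, -2, -4/5, -4/15, -8/105, …
L₀ from L_f via x↦r, Dx↦r'^{-1}Dx.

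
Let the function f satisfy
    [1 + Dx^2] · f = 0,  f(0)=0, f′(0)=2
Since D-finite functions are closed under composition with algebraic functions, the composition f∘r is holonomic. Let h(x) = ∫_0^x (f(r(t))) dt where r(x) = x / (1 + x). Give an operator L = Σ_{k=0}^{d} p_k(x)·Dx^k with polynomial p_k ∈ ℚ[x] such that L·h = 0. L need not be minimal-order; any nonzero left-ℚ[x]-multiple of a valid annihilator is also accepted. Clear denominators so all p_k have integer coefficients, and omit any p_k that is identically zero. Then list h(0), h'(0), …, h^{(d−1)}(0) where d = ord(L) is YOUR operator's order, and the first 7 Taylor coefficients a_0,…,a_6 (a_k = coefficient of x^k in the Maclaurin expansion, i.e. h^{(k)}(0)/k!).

f: a_k = 0, 2, 0, -1/3, 0, 1/60, 0, …
L₀ from L_f via x↦r, Dx↦r'^{-1}Dx.
∫: right-multiply L₀ by Dx.
L = Dx + (2 + 6·x + 6·x^2 + 2·x^3)·Dx^2 + (1 + 4·x + 6·x^2 + 4·x^3 + x^4)·Dx^3  (order 3).
h: a_k = 0, 0, 1, -2/3, 5/12, -1/5, 1/360, …
ICs: h(0) = 0, h′(0) = 0, h′′(0) = 2.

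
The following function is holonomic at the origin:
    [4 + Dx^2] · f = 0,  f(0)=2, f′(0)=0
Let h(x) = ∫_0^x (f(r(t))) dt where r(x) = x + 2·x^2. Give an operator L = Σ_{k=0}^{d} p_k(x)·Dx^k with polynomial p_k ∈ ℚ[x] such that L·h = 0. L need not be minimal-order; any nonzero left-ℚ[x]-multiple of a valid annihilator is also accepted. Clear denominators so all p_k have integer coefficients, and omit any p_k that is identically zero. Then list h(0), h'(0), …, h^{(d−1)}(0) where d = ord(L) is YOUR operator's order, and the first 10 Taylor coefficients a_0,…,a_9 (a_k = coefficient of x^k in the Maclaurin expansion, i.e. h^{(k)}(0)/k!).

f: a_k = 2, 0, -4, 0, 4/3, 0, -8/45, 0, 4/315, 0, …
h₀=f(r): pull back L_f along r ⇒ L₀.
h=∫h₀ ⇒ L = L₀·Dx.
L = (4 + 48·x + 192·x^2 + 256·x^3)·Dx - 4·Dx^2 + (1 + 4·x)·Dx^3  (order 3).
h: a_k = 0, 2, 0, -4/3, -4, -44/15, 16/9, 1432/315, 76/15, 3364/2835, …
ICs: h(0) = 0, h′(0) = 2, h′′(0) = 0.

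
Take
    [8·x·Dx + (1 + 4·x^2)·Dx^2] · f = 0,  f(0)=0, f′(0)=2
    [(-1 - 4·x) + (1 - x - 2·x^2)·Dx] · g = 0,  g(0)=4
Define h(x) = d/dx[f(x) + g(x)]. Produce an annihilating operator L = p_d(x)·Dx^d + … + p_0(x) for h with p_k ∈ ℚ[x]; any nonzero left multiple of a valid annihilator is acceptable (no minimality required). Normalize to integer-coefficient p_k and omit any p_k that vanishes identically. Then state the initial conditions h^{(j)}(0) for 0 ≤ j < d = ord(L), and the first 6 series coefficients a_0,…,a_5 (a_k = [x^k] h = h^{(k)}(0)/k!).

L = (24 - 96·x - 864·x^2 - 1536·x^3 - 3264·x^4 - 768·x^6) + (-19 - 80·x - 100·x^2 - 544·x^3 - 1424·x^4 - 2368·x^5 - 192·x^6 - 768·x^7)·Dx + (3 + 7·x + 32·x^2 - 28·x^3 + 24·x^4 - 240·x^5 - 256·x^6 - 64·x^7 - 128·x^8)·Dx^2  (order 2).
h: a_k = 6, 24, 52, 176, 452, 1032, …
ICs: h(0) = 6, h′(0) = 24.

f: a_k = 0, 2, 0, -8/3, 0, 32/5, …
g: a_k = 4, 4, 12, 20, 44, 84, …
L₀ := lclm(L_f,L_g); ord L₀ ≤ 2+1.
Derive L from L₀ (diff closure).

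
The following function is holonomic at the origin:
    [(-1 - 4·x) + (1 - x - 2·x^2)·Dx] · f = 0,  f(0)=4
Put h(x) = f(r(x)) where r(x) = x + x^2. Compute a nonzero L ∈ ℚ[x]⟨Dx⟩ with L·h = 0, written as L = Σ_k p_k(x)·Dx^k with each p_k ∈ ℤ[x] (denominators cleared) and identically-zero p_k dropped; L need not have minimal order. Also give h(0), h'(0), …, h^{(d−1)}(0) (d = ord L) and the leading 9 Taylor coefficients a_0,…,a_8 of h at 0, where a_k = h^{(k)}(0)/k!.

f: a_k = 4, 4, 12, 20, 44, 84, 172, 340, 684, …
Change of var in L_f (x↦r) gives L₀.
L = (1 + 6·x + 12·x^2 + 8·x^3) + (-1 + x + 3·x^2 + 4·x^3 + 2·x^4)·Dx  (order 1).
h: a_k = 4, 4, 16, 44, 116, 320, 876, 2388, 6528, …
ICs: h(0) = 4.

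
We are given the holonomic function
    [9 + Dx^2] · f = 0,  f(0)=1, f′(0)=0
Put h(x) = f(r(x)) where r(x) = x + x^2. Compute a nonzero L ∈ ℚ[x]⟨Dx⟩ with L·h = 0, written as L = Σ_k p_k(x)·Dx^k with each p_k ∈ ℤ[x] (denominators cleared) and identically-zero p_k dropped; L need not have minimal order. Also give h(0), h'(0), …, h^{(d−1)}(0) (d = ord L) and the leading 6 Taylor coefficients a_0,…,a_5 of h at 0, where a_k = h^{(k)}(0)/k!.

f: a_k = 1, 0, -9/2, 0, 27/8, 0, …
L₀ from L_f via x↦r, Dx↦r'^{-1}Dx.
L = (9 + 54·x + 108·x^2 + 72·x^3) - 2·Dx + (1 + 2·x)·Dx^2  (order 2).
h: a_k = 1, 0, -9/2, -9, -9/8, 27/2, …
ICs: h(0) = 1, h′(0) = 0.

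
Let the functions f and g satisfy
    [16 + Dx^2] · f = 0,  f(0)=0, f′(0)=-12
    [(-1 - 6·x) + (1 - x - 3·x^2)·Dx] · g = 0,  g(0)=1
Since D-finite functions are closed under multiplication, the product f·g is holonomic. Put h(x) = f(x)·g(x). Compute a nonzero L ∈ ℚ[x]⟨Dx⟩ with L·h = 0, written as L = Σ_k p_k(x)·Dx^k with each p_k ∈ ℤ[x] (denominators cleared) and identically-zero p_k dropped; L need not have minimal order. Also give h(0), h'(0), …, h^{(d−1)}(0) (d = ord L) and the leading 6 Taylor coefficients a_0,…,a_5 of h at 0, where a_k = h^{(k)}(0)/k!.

f: a_k = 0, -12, 0, 32, 0, -128/5, …
g: a_k = 1, 1, 4, 7, 19, 40, …
f·g: L₀ = L_f ⊗_s L_g, ord ≤ 2·1.
L = (-10 + 16·x + 48·x^2) + (2 + 12·x)·Dx + (-1 + x + 3·x^2)·Dx^2  (order 2).
h: a_k = 0, -12, -12, -16, -52, -628/5, …
ICs: h(0) = 0, h′(0) = -12.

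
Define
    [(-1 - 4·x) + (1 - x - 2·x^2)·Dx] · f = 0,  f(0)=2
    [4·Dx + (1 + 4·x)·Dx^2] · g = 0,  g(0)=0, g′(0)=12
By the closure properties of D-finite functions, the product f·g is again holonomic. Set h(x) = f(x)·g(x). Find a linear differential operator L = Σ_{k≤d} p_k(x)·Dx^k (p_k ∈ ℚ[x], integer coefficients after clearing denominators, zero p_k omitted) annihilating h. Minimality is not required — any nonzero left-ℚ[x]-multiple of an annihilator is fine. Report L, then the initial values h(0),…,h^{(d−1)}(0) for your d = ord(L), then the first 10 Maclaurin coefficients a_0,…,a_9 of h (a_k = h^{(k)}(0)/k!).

f: a_k = 2, 2, 6, 10, 22, 42, 86, 170, 342, 682, …
g: a_k = 0, 12, -24, 64, -192, 3072/5, -2048, 49152/7, -24576, 262144/3, …
Sym-product of L_f,L_g gives L₀ (≤ ord 2).
L = (8 + 32·x) + (-2 + 20·x + 40·x^2)·Dx + (-1 - 3·x + 6·x^2 + 8·x^3)·Dx^2  (order 2).
h: a_k = 0, 24, -24, 152, -280, 6264/5, -17016/5, 460104/35, -299688/7, 16615384/105, …
ICs: h(0) = 0, h′(0) = 24.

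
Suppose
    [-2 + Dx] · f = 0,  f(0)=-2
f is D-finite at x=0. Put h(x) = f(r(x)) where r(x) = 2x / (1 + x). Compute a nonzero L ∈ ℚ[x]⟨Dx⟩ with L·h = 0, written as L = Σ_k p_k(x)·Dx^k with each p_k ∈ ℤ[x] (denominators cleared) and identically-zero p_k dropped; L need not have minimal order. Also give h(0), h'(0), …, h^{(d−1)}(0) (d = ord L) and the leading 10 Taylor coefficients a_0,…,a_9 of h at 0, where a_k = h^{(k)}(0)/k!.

L = -4 + (1 + 2·x + x^2)·Dx  (order 1).
h: a_k = -2, -8, -8, 8/3, 8/3, -56/15, 88/45, 136/315, -632/315, 6632/2835, …
ICs: h(0) = -2.

f: a_k = -2, -4, -4, -8/3, -4/3, -8/15, -8/45, -16/315, -4/315, -8/2835, …
L₀ from L_f via x↦r, Dx↦r'^{-1}Dx.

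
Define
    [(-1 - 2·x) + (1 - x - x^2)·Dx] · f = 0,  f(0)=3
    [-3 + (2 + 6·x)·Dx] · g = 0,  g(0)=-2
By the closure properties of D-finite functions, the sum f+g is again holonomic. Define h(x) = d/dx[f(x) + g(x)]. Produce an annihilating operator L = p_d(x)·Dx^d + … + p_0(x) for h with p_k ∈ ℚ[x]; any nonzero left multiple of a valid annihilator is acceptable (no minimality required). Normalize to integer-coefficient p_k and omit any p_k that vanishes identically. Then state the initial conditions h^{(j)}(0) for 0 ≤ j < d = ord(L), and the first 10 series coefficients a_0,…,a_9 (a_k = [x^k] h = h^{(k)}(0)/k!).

L = (-216 - 666·x - 972·x^2 - 468·x^3 - 270·x^4) + (-45 - 624·x - 2079·x^2 - 2688·x^3 - 1737·x^4 - 810·x^5)·Dx + (22 + 122·x + 146·x^2 - 162·x^3 - 426·x^4 - 474·x^5 - 180·x^6)·Dx^2  (order 2).
h: a_k = 0, 33/2, 135/8, 1365/16, 6855/128, 105831/256, -53613/1024, 4485837/2048, -77999625/32768, 892721715/65536, …
ICs: h(0) = 0, h′(0) = 33/2.

f: a_k = 3, 3, 6, 9, 15, 24, 39, 63, 102, 165, …
g: a_k = -2, -3, 9/4, -27/8, 405/64, -1701/128, 15309/512, -72171/1024, 2814669/16384, -14073345/32768, …
h₀=f+g: left-lcm gives L₀, ord ≤ 2.
h₀' ⇒ L via d/dx closure of L₀.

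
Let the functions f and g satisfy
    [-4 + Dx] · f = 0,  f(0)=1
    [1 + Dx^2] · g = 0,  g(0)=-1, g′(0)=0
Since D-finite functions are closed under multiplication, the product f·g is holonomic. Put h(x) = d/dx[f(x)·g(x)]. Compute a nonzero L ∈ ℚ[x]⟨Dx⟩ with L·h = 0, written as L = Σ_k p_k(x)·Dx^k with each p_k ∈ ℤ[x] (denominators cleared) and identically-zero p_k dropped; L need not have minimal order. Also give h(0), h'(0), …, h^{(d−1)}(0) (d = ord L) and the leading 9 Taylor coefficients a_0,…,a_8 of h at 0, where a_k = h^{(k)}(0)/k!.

f: a_k = 1, 4, 8, 32/3, 32/3, 128/15, 256/45, 1024/315, 512/315, …
g: a_k = -1, 0, 1/2, 0, -1/24, 0, 1/720, 0, -1/40320, …
Product ⇒ symmetric product L₀, ord ≤ 2.
h₀' ⇒ L via d/dx closure of L₀.
L = 17 - 8·Dx + Dx^2  (order 2).
h: a_k = -4, -15, -26, -161/6, -101/6, -33/8, 727/180, 31679/5040, 50999/10080, …
ICs: h(0) = -4, h′(0) = -15.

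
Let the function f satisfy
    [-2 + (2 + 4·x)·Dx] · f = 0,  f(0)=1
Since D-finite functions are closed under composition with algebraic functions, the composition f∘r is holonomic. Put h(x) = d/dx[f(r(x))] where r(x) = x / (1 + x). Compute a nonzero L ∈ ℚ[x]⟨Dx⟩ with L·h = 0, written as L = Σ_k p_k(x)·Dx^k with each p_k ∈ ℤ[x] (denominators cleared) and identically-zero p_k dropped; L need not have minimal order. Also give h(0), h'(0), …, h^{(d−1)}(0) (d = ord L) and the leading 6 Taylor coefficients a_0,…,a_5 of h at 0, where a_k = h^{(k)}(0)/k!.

L = (-3 - 6·x) + (-1 - 4·x - 3·x^2)·Dx  (order 1).
h: a_k = 1, -3, 15/2, -37/2, 375/8, -981/8, …
ICs: h(0) = 1.

f: a_k = 1, 1, -1/2, 1/2, -5/8, 7/8, …
L₀ from L_f via x↦r, Dx↦r'^{-1}Dx.
h=h₀': d/dx-closure on L₀ ⇒ L.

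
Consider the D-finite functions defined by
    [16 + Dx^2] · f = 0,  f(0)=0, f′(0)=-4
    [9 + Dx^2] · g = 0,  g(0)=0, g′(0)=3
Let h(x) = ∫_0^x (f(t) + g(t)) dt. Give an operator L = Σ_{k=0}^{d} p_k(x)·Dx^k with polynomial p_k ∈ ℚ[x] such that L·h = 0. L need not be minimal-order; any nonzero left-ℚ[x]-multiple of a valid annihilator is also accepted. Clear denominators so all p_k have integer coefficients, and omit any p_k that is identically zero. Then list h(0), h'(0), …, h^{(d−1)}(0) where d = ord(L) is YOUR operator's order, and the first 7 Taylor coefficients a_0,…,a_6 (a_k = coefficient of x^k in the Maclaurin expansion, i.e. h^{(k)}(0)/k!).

f: a_k = 0, -4, 0, 32/3, 0, -128/15, 0, …
g: a_k = 0, 3, 0, -9/2, 0, 81/40, 0, …
Sum ⇒ L₀ = lclm(L_f,L_g) in ℚ(x)⟨Dx⟩.
Integrate: L := L₀·Dx.
L = 144·Dx + 25·Dx^3 + Dx^5  (order 5).
h: a_k = 0, 0, -1/2, 0, 37/24, 0, -781/720, …
ICs: h(0) = 0, h′(0) = 0, h′′(0) = -1, h′′′(0) = 0, h′′′′(0) = 37.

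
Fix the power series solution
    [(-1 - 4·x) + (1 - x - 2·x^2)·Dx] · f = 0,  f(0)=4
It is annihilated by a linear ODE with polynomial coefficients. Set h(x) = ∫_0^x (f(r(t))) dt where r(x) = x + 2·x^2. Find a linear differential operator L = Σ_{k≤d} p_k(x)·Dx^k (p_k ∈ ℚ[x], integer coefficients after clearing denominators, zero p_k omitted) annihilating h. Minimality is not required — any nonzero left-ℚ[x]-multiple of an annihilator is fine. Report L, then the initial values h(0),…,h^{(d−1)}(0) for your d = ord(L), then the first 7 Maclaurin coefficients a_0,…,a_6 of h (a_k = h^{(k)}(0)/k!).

L = (1 + 8·x + 24·x^2 + 32·x^3)·Dx + (-1 + x + 4·x^2 + 8·x^3 + 8·x^4)·Dx^2  (order 2).
h: a_k = 0, 4, 2, 20/3, 17, 212/5, 338/3, …
ICs: h(0) = 0, h′(0) = 4.

f: a_k = 4, 4, 12, 20, 44, 84, 172, …
h₀=f(r): pull back L_f along r ⇒ L₀.
h=∫₀ˣh₀: take L = L₀·Dx.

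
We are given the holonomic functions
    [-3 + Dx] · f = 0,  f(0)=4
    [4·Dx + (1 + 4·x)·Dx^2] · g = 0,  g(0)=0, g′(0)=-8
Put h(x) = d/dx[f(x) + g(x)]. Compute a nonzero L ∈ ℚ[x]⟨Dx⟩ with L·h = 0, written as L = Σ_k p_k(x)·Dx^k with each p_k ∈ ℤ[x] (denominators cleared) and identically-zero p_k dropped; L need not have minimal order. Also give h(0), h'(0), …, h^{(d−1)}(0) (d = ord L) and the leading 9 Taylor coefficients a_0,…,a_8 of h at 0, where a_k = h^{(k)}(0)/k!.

L = (-132 - 144·x) + (23 - 72·x - 144·x^2)·Dx + (7 + 40·x + 48·x^2)·Dx^2  (order 2).
h: a_k = 4, 68, -74, 566, -4015/2, 82163/10, -655117/20, 18350809/140, -587200373/1120, …
ICs: h(0) = 4, h′(0) = 68.

f: a_k = 4, 12, 18, 18, 27/2, 81/10, 81/20, 243/140, 729/1120, …
g: a_k = 0, -8, 16, -128/3, 128, -2048/5, 4096/3, -32768/7, 16384, …
Sum ⇒ L₀ = lclm(L_f,L_g) in ℚ(x)⟨Dx⟩.
Derive L from L₀ (diff closure).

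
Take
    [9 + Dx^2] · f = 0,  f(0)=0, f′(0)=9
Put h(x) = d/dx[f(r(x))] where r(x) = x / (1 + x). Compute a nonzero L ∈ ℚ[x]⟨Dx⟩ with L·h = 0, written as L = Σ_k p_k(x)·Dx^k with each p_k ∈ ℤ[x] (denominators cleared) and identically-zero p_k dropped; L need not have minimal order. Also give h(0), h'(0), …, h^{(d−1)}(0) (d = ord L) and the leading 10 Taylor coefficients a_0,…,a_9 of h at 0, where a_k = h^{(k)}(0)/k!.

f: a_k = 0, 9, 0, -27/2, 0, 243/40, 0, -729/560, 0, 729/4480, …
L₀ from L_f via x↦r, Dx↦r'^{-1}Dx.
h₀' ⇒ L via d/dx closure of L₀.
L = (15 + 12·x + 6·x^2) + (6 + 18·x + 18·x^2 + 6·x^3)·Dx + (1 + 4·x + 6·x^2 + 4·x^3 + x^4)·Dx^2  (order 2).
h: a_k = 9, -18, -27/2, 126, -2637/8, 2295/4, -58059/80, 5679/10, 804897/4480, -808929/448, …
ICs: h(0) = 9, h′(0) = -18.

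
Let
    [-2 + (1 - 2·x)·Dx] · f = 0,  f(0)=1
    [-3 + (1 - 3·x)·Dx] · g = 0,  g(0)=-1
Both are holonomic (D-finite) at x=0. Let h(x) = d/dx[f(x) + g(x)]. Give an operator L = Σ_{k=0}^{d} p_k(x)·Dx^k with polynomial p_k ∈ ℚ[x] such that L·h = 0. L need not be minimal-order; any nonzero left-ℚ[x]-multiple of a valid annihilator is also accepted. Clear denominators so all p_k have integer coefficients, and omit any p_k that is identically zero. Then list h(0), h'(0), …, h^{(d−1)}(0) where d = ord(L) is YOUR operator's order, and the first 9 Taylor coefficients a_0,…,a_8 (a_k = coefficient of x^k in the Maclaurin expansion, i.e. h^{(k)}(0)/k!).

f: a_k = 1, 2, 4, 8, 16, 32, 64, 128, 256, …
g: a_k = -1, -3, -9, -27, -81, -243, -729, -2187, -6561, …
Weyl lclm of L_f,L_g ⇒ L₀ (ord ≤ 2).
h₀' ⇒ L via d/dx closure of L₀.
L = 36 + (-15 + 36·x)·Dx + (1 - 5·x + 6·x^2)·Dx^2  (order 2).
h: a_k = -1, -10, -57, -260, -1055, -3990, -14413, -50440, -172539, …
ICs: h(0) = -1, h′(0) = -10.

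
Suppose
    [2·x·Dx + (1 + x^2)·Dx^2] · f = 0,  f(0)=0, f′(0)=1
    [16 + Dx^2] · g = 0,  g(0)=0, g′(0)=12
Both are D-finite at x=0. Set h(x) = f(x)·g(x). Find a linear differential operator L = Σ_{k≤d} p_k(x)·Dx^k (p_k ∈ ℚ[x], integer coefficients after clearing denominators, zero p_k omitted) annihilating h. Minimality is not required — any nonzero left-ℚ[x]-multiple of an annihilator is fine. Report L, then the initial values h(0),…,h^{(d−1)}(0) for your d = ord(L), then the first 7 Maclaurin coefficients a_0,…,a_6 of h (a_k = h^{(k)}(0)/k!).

L = (5440 + 19136·x^2 + 25856·x^4 + 16384·x^6 + 4096·x^8) + (1152·x + 3200·x^3 + 3072·x^5 + 1024·x^7)·Dx + (612 + 2252·x^2 + 3168·x^4 + 2048·x^6 + 512·x^8)·Dx^2 + (72·x + 200·x^3 + 192·x^5 + 64·x^7)·Dx^3 + (17 + 66·x^2 + 97·x^4 + 64·x^6 + 16·x^8)·Dx^4  (order 4).
h: a_k = 0, 0, 12, 0, -36, 0, 116/3, …
ICs: h(0) = 0, h′(0) = 0, h′′(0) = 24, h′′′(0) = 0.

f: a_k = 0, 1, 0, -1/3, 0, 1/5, 0, …
g: a_k = 0, 12, 0, -32, 0, 128/5, 0, …
L₀ := L_f ⊗_s L_g (sym. prod.), ord ≤ 4.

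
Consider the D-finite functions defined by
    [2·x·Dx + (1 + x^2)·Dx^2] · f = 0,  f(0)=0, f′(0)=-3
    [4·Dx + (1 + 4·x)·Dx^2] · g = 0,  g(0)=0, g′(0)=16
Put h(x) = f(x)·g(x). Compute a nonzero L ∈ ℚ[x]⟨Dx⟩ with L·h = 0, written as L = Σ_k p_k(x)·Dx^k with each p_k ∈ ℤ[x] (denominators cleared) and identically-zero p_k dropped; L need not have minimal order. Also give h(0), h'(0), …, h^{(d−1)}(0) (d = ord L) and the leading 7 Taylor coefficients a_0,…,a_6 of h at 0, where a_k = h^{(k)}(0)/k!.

f: a_k = 0, -3, 0, 1, 0, -3/5, 0, …
g: a_k = 0, 16, -32, 256/3, -256, 4096/5, -8192/3, …
L₀ := L_f ⊗_s L_g (sym. prod.), ord ≤ 4.
L = (144 + 896·x + 560·x^2 + 2304·x^3 + 1920·x^4 + 3328·x^5 + 256·x^7)·Dx + (132 + 304·x + 2252·x^2 + 4144·x^3 + 8896·x^4 + 5952·x^5 + 8960·x^6 + 192·x^7 + 896·x^8)·Dx^2 + (72 + 376·x + 912·x^2 + 2808·x^3 + 3720·x^4 + 6288·x^5 + 3072·x^6 + 4368·x^7 + 192·x^8 + 512·x^9)·Dx^3 + (5 + 48·x + 178·x^2 + 416·x^3 + 729·x^4 + 720·x^5 + 1008·x^6 + 384·x^7 + 516·x^8 + 32·x^9 + 64·x^10)·Dx^4  (order 4).
h: a_k = 0, 0, -48, 96, -240, 736, -35728/15, …
ICs: h(0) = 0, h′(0) = 0, h′′(0) = -96, h′′′(0) = 576.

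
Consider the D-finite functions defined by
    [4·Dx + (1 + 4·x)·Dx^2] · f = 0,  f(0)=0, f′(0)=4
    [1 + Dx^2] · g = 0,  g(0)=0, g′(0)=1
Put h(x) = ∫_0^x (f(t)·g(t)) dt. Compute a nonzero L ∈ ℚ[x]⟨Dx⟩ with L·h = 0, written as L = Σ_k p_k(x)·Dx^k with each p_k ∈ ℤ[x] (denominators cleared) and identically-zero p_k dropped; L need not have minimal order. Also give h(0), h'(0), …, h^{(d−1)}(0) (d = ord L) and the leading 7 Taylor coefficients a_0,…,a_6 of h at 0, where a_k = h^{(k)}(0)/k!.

f: a_k = 0, 4, -8, 64/3, -64, 1024/5, -2048/3, …
g: a_k = 0, 1, 0, -1/6, 0, 1/120, 0, …
f·g: L₀ = L_f ⊗_s L_g, ord ≤ 2·2.
∫: right-multiply L₀ by Dx.
L = (-147 - 144·x - 224·x^2 + 256·x^3 + 256·x^4)·Dx + (-56 - 160·x + 384·x^2 + 512·x^3)·Dx^2 + (-150 - 160·x - 192·x^2 + 512·x^3 + 512·x^4)·Dx^3 + (-56 - 160·x + 384·x^2 + 512·x^3)·Dx^4 + (-3 - 16·x + 32·x^2 + 256·x^3 + 256·x^4)·Dx^5  (order 5).
h: a_k = 0, 0, 0, 4/3, -2, 62/15, -94/9, …
ICs: h(0) = 0, h′(0) = 0, h′′(0) = 0, h′′′(0) = 8, h′′′′(0) = -48.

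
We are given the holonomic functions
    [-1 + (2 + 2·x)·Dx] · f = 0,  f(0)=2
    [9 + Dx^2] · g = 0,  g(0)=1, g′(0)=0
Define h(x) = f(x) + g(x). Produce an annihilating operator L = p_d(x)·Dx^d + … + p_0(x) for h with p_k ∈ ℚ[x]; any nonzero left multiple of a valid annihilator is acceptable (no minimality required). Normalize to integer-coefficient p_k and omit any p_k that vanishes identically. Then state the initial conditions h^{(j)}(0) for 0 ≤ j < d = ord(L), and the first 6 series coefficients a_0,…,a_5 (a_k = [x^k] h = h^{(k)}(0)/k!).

f: a_k = 2, 1, -1/4, 1/8, -5/64, 7/128, …
g: a_k = 1, 0, -9/2, 0, 27/8, 0, …
h₀=f+g: left-lcm gives L₀, ord ≤ 3.
L = (-351 - 648·x - 324·x^2) + (630 + 1926·x + 1944·x^2 + 648·x^3)·Dx + (-39 - 72·x - 36·x^2)·Dx^2 + (70 + 214·x + 216·x^2 + 72·x^3)·Dx^3  (order 3).
h: a_k = 3, 1, -19/4, 1/8, 211/64, 7/128, …
ICs: h(0) = 3, h′(0) = 1, h′′(0) = -19/2.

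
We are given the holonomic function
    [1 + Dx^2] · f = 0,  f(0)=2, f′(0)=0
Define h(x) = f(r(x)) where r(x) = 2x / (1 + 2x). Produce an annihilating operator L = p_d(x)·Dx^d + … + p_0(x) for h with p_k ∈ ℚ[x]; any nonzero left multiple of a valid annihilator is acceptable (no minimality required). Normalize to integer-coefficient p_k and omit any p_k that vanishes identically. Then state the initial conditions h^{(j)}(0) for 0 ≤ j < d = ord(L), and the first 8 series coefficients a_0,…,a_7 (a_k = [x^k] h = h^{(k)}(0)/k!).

L = 4 + (4 + 24·x + 48·x^2 + 32·x^3)·Dx + (1 + 8·x + 24·x^2 + 32·x^3 + 16·x^4)·Dx^2  (order 2).
h: a_k = 2, 0, -4, 16, -140/3, 352/3, -12008/45, 2784/5, …
ICs: h(0) = 2, h′(0) = 0.

f: a_k = 2, 0, -1, 0, 1/12, 0, -1/360, 0, …
f∘r: x↦r, Dx↦Dx/r' in L_f ⇒ L₀.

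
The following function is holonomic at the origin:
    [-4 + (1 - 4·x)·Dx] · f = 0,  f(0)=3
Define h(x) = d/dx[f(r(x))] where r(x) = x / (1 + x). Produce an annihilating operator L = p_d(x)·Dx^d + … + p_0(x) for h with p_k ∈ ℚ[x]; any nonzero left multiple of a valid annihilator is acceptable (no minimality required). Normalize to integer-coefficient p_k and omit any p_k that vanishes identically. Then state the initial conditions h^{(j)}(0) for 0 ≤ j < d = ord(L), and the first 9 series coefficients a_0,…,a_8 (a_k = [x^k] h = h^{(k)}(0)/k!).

f: a_k = 3, 12, 48, 192, 768, 3072, 12288, 49152, 196608, …
h₀=f(r): pull back L_f along r ⇒ L₀.
h₀' ⇒ L via d/dx closure of L₀.
L = 6 + (-1 + 3·x)·Dx  (order 1).
h: a_k = 12, 72, 324, 1296, 4860, 17496, 61236, 209952, 708588, …
ICs: h(0) = 12.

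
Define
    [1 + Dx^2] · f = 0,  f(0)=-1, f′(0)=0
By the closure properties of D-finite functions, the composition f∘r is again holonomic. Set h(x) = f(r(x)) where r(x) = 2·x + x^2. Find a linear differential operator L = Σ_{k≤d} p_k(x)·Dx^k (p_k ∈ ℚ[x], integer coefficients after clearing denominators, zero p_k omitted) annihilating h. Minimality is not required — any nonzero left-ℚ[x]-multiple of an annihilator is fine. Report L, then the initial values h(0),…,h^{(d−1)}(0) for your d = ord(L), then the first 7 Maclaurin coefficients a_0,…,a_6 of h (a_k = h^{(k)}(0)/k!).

f: a_k = -1, 0, 1/2, 0, -1/24, 0, 1/720, …
Substitute x→r, Dx→(1/r')Dx; clear ⇒ L₀.
L = (4 + 12·x + 12·x^2 + 4·x^3) - Dx + (1 + x)·Dx^2  (order 2).
h: a_k = -1, 0, 2, 2, -1/6, -4/3, -41/45, …
ICs: h(0) = -1, h′(0) = 0.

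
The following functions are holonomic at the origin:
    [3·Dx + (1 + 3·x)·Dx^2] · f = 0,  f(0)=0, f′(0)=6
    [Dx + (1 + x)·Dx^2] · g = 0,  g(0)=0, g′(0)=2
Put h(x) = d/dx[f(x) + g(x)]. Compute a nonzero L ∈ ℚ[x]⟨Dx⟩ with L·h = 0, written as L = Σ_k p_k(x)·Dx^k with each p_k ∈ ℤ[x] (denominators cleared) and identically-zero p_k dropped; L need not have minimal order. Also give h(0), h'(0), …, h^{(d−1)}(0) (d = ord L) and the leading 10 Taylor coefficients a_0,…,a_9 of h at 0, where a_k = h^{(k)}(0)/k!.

f: a_k = 0, 6, -9, 18, -81/2, 486/5, -243, 4374/7, -6561/4, 4374, …
g: a_k = 0, 2, -1, 2/3, -1/2, 2/5, -1/3, 2/7, -1/4, 2/9, …
f+g: L₀ = lclm(L_f,L_g), ord ≤ 2+2.
Derive L from L₀ (diff closure).
L = 6 + (8 + 12·x)·Dx + (1 + 4·x + 3·x^2)·Dx^2  (order 2).
h: a_k = 8, -20, 56, -164, 488, -1460, 4376, -13124, 39368, -118100, …
ICs: h(0) = 8, h′(0) = -20.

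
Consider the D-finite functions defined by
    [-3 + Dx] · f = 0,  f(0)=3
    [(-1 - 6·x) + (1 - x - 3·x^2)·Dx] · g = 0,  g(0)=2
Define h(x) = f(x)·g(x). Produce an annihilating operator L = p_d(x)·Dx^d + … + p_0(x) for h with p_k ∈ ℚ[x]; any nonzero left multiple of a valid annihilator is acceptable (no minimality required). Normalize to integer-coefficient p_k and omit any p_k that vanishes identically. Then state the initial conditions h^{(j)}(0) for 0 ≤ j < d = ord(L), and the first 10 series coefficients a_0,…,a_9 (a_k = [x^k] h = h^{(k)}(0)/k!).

L = (4 + 3·x - 9·x^2) + (-1 + x + 3·x^2)·Dx  (order 1).
h: a_k = 6, 24, 69, 168, 1581/4, 4557/5, 84129/40, 169401/35, 24977523/2240, 14375811/560, …
ICs: h(0) = 6.

f: a_k = 3, 9, 27/2, 27/2, 81/8, 243/40, 243/80, 729/560, 2187/4480, 729/4480, …
g: a_k = 2, 2, 8, 14, 38, 80, 194, 434, 1016, 2318, …
h₀=f·g: eliminate ⇒ L₀, order ≤ 1·1.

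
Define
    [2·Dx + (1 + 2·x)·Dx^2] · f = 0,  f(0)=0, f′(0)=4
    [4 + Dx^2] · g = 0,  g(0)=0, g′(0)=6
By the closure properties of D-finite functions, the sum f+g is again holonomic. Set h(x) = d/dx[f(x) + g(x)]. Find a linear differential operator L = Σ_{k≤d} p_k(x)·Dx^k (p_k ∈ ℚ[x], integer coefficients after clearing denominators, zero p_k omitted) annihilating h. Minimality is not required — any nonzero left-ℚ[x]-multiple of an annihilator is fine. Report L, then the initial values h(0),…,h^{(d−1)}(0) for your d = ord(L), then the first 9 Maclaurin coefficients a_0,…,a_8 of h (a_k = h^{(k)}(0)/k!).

f: a_k = 0, 4, -4, 16/3, -8, 64/5, -64/3, 256/7, -64, …
g: a_k = 0, 6, 0, -4, 0, 4/5, 0, -8/105, 0, …
Weyl lclm of L_f,L_g ⇒ L₀ (ord ≤ 4).
h₀' ⇒ L via d/dx closure of L₀.
L = (56 + 32·x + 32·x^2) + (12 + 40·x + 48·x^2 + 32·x^3)·Dx + (14 + 8·x + 8·x^2)·Dx^2 + (3 + 10·x + 12·x^2 + 8·x^3)·Dx^3  (order 3).
h: a_k = 10, -8, 4, -32, 68, -128, 3832/15, -512, 107524/105, …
ICs: h(0) = 10, h′(0) = -8, h′′(0) = 8.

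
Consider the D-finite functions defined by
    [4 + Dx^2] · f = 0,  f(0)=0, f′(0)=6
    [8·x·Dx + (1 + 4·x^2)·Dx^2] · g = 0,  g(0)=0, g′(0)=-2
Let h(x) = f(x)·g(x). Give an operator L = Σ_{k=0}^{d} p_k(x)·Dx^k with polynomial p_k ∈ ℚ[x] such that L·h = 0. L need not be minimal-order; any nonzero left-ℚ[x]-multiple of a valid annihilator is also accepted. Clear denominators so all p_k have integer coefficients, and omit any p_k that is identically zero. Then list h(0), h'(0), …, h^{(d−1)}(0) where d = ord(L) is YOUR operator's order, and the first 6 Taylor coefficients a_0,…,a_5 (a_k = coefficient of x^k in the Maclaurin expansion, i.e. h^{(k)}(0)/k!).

L = (80 + 832·x^2 + 1408·x^4 + 2048·x^6 + 2048·x^8) + (96·x + 640·x^3 + 1536·x^5 + 2048·x^7)·Dx + (24 + 256·x^2 + 576·x^4 + 1024·x^6 + 1024·x^8)·Dx^2 + (24·x + 160·x^3 + 384·x^5 + 512·x^7)·Dx^3 + (1 + 12·x^2 + 56·x^4 + 128·x^6 + 128·x^8)·Dx^4  (order 4).
h: a_k = 0, 0, -12, 0, 24, 0, …
ICs: h(0) = 0, h′(0) = 0, h′′(0) = -24, h′′′(0) = 0.

f: a_k = 0, 6, 0, -4, 0, 4/5, …
g: a_k = 0, -2, 0, 8/3, 0, -32/5, …
Sym-product of L_f,L_g gives L₀ (≤ ord 4).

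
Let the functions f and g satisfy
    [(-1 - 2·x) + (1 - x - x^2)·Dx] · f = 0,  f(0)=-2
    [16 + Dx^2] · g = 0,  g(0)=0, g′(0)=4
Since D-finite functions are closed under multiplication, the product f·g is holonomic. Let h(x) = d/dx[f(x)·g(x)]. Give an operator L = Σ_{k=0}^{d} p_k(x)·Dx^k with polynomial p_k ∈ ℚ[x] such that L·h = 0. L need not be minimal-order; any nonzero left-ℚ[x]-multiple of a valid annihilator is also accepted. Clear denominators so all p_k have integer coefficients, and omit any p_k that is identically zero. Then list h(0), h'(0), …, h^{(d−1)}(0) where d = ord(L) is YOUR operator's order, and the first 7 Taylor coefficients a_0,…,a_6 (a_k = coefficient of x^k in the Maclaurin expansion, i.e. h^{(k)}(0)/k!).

f: a_k = -2, -2, -4, -6, -10, -16, -26, …
g: a_k = 0, 4, 0, -32/3, 0, 128/15, 0, …
f·g: L₀ = L_f ⊗_s L_g, ord ≤ 1·2.
h₀' ⇒ L via d/dx closure of L₀.
L = (54 - 256·x - 128·x^2 + 256·x^3 + 128·x^4) + (-13 - 10·x + 48·x^2 + 32·x^3)·Dx + (7 - 15·x - 7·x^2 + 16·x^3 + 8·x^4)·Dx^2  (order 2).
h: a_k = -8, -16, 16, -32/3, -72, -512/5, -7864/45, …
ICs: h(0) = -8, h′(0) = -16.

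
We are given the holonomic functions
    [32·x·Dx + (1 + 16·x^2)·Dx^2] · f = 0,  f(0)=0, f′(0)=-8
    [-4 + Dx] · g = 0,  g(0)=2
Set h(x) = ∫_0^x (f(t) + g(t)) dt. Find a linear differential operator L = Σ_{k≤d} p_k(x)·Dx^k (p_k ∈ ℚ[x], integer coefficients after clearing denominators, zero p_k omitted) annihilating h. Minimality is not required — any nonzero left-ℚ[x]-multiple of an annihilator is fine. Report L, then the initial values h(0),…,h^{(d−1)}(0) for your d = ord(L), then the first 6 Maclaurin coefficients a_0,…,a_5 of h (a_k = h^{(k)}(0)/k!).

f: a_k = 0, -8, 0, 128/3, 0, -2048/5, …
g: a_k = 2, 8, 16, 64/3, 64/3, 256/15, …
Sum ⇒ L₀ = lclm(L_f,L_g) in ℚ(x)⟨Dx⟩.
Integrate: L := L₀·Dx.
L = (32 - 256·x - 512·x^2)·Dx^2 + (-12 + 48·x + 64·x^2 - 256·x^3)·Dx^3 + (1 + 4·x + 16·x^2 + 64·x^3)·Dx^4  (order 4).
h: a_k = 0, 2, 0, 16/3, 16, 64/15, …
ICs: h(0) = 0, h′(0) = 2, h′′(0) = 0, h′′′(0) = 32.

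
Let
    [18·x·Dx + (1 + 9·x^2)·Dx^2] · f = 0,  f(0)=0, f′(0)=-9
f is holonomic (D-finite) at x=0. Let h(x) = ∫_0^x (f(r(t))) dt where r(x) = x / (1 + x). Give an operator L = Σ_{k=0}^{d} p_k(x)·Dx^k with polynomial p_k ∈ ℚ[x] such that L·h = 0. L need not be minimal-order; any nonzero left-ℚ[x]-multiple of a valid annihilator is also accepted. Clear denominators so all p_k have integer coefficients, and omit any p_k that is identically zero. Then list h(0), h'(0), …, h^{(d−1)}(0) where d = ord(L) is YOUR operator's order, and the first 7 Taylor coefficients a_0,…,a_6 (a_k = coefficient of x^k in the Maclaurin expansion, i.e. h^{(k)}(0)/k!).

f: a_k = 0, -9, 0, 27, 0, -729/5, 0, …
f∘r: x↦r, Dx↦Dx/r' in L_f ⇒ L₀.
∫: right-multiply L₀ by Dx.
L = (2 + 20·x)·Dx^2 + (1 + 2·x + 10·x^2)·Dx^3  (order 3).
h: a_k = 0, 0, -9/2, 3, 9/2, -72/5, 6/5, …
ICs: h(0) = 0, h′(0) = 0, h′′(0) = -9.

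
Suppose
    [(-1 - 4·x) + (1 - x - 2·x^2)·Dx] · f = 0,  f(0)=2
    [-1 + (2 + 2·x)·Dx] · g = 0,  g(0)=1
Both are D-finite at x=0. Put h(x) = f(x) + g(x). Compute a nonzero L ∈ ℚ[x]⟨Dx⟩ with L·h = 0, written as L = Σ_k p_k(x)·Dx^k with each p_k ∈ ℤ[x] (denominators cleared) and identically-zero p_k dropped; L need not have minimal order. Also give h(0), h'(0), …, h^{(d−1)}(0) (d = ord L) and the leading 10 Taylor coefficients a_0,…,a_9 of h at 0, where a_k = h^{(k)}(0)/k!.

L = (-13 - 26·x - 40·x^2) + (25 + 69·x + 144·x^2 + 100·x^3)·Dx + (-2 - 20·x + 6·x^2 + 64·x^3 + 40·x^4)·Dx^2  (order 2).
h: a_k = 3, 5/2, 47/8, 161/16, 2811/128, 10759/256, 88043/1024, 348193/2048, 11206227/32768, 44696267/65536, …
ICs: h(0) = 3, h′(0) = 5/2.

f: a_k = 2, 2, 6, 10, 22, 42, 86, 170, 342, 682, …
g: a_k = 1, 1/2, -1/8, 1/16, -5/128, 7/256, -21/1024, 33/2048, -429/32768, 715/65536, …
Weyl lclm of L_f,L_g ⇒ L₀ (ord ≤ 2).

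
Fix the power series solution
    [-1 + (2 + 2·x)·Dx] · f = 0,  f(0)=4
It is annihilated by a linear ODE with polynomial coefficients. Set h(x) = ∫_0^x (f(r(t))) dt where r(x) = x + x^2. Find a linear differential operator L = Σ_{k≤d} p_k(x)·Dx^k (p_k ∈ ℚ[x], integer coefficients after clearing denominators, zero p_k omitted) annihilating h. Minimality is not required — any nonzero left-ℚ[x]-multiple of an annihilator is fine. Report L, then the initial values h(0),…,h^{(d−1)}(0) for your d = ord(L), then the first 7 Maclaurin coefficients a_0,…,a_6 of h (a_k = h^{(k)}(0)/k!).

L = (-1 - 2·x)·Dx + (2 + 2·x + 2·x^2)·Dx^2  (order 2).
h: a_k = 0, 4, 1, 1/2, -3/16, 3/160, 5/128, …
ICs: h(0) = 0, h′(0) = 4.

f: a_k = 4, 2, -1/2, 1/4, -5/32, 7/64, -21/256, …
f∘r: x↦r, Dx↦Dx/r' in L_f ⇒ L₀.
h=∫₀ˣh₀: take L = L₀·Dx.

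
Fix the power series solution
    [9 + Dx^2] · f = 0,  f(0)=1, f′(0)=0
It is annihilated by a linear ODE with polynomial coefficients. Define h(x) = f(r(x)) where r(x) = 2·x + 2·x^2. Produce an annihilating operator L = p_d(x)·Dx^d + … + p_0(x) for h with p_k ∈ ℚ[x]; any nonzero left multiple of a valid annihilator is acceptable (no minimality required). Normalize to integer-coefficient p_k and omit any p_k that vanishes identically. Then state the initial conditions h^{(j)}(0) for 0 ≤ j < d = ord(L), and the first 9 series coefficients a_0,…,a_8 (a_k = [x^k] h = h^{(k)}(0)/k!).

L = (36 + 216·x + 432·x^2 + 288·x^3) - 2·Dx + (1 + 2·x)·Dx^2  (order 2).
h: a_k = 1, 0, -18, -36, 36, 216, 1296/5, -864/5, -30672/35, …
ICs: h(0) = 1, h′(0) = 0.

f: a_k = 1, 0, -9/2, 0, 27/8, 0, -81/80, 0, 729/4480, …
Change of var in L_f (x↦r) gives L₀.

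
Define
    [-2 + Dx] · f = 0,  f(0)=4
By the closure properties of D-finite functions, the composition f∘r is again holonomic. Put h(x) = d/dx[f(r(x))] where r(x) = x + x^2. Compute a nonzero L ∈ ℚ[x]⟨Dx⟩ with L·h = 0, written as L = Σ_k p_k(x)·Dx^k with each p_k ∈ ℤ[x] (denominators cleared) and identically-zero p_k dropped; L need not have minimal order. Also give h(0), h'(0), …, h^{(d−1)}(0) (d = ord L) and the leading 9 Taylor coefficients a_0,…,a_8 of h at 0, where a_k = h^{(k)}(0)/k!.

L = (4 + 8·x + 8·x^2) + (-1 - 2·x)·Dx  (order 1).
h: a_k = 8, 32, 64, 320/3, 416/3, 2432/15, 7424/45, 48896/315, 8384/63, …
ICs: h(0) = 8.

f: a_k = 4, 8, 8, 16/3, 8/3, 16/15, 16/45, 32/315, 8/315, …
Change of var in L_f (x↦r) gives L₀.
Differentiate: ansatz ord ≤ ord L₀ ⇒ L.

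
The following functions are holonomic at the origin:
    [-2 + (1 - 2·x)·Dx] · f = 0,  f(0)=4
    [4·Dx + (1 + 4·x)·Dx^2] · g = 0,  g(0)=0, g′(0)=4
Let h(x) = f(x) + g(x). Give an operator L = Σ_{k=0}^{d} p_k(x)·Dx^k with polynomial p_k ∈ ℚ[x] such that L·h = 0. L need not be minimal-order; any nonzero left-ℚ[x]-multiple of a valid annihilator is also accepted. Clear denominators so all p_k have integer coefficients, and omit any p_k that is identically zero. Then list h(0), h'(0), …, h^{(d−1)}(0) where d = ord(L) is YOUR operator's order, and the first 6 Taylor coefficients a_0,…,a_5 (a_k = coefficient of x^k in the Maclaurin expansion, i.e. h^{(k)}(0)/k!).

L = (28 + 16·x)·Dx + (-1 + 40·x + 32·x^2)·Dx^2 + (-1 - 3·x + 6·x^2 + 8·x^3)·Dx^3  (order 3).
h: a_k = 4, 12, 8, 160/3, 0, 1664/5, …
ICs: h(0) = 4, h′(0) = 12, h′′(0) = 16.

f: a_k = 4, 8, 16, 32, 64, 128, …
g: a_k = 0, 4, -8, 64/3, -64, 1024/5, …
h₀=f+g: left-lcm gives L₀, ord ≤ 3.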